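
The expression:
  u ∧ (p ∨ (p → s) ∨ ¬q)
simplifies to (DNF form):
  u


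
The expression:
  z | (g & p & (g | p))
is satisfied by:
  {z: True, g: True, p: True}
  {z: True, g: True, p: False}
  {z: True, p: True, g: False}
  {z: True, p: False, g: False}
  {g: True, p: True, z: False}


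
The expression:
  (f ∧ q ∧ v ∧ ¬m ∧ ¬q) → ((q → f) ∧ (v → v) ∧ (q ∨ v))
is always true.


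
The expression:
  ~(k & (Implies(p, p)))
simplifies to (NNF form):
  ~k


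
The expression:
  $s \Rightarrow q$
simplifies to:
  $q \vee \neg s$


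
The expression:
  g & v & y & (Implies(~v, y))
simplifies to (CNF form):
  g & v & y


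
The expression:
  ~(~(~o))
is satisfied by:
  {o: False}


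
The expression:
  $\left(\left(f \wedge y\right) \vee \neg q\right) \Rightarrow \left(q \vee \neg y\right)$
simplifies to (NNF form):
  $q \vee \neg y$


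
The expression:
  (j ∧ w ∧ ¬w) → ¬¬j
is always true.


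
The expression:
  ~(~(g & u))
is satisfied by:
  {u: True, g: True}


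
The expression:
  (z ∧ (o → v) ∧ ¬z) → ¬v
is always true.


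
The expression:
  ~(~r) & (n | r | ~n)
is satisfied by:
  {r: True}


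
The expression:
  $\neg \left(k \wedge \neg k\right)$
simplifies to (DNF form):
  $\text{True}$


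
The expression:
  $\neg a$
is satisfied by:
  {a: False}


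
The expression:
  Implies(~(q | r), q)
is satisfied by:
  {r: True, q: True}
  {r: True, q: False}
  {q: True, r: False}


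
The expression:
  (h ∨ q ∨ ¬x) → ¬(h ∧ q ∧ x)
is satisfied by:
  {h: False, q: False, x: False}
  {x: True, h: False, q: False}
  {q: True, h: False, x: False}
  {x: True, q: True, h: False}
  {h: True, x: False, q: False}
  {x: True, h: True, q: False}
  {q: True, h: True, x: False}


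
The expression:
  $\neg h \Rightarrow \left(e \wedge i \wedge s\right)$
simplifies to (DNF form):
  $h \vee \left(e \wedge i \wedge s\right)$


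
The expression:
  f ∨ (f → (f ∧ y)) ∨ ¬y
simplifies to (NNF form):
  True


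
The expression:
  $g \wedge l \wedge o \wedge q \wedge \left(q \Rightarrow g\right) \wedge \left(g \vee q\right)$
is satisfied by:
  {g: True, o: True, q: True, l: True}


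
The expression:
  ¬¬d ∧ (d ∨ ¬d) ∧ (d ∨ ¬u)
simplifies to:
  d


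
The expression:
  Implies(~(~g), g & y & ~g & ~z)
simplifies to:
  ~g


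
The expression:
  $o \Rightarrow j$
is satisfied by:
  {j: True, o: False}
  {o: False, j: False}
  {o: True, j: True}


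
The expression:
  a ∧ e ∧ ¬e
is never true.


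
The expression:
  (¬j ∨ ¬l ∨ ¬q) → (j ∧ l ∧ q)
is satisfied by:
  {j: True, q: True, l: True}


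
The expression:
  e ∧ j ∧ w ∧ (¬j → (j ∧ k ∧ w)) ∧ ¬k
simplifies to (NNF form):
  e ∧ j ∧ w ∧ ¬k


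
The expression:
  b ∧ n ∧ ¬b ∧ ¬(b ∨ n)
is never true.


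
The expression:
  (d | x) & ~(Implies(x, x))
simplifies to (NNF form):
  False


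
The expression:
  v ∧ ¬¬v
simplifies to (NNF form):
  v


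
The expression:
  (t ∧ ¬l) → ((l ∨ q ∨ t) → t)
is always true.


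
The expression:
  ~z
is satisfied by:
  {z: False}


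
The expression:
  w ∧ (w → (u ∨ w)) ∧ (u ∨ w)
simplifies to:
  w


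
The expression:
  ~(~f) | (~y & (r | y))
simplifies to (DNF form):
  f | (r & ~y)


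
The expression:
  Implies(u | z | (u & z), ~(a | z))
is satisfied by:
  {u: False, z: False, a: False}
  {a: True, u: False, z: False}
  {u: True, a: False, z: False}


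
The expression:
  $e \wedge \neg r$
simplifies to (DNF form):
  $e \wedge \neg r$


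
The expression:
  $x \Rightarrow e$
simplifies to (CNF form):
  $e \vee \neg x$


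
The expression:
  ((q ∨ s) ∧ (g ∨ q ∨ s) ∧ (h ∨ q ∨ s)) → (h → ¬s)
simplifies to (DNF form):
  ¬h ∨ ¬s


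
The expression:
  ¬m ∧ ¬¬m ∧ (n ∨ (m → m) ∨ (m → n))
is never true.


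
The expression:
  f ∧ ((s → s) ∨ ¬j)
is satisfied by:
  {f: True}


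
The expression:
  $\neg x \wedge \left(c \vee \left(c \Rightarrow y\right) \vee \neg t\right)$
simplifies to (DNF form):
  $\neg x$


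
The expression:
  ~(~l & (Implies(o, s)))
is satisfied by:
  {o: True, l: True, s: False}
  {l: True, s: False, o: False}
  {o: True, l: True, s: True}
  {l: True, s: True, o: False}
  {o: True, s: False, l: False}


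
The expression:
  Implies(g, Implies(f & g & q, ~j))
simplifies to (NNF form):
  ~f | ~g | ~j | ~q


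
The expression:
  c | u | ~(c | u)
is always true.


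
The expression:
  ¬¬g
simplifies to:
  g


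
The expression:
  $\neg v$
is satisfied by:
  {v: False}


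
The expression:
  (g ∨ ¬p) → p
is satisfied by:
  {p: True}


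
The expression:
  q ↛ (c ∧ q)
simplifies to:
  q ∧ ¬c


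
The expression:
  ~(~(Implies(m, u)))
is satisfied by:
  {u: True, m: False}
  {m: False, u: False}
  {m: True, u: True}


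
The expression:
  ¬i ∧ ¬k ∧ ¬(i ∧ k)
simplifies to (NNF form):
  ¬i ∧ ¬k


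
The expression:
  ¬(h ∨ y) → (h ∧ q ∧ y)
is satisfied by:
  {y: True, h: True}
  {y: True, h: False}
  {h: True, y: False}


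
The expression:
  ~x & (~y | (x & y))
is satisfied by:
  {x: False, y: False}


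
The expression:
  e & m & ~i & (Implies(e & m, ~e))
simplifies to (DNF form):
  False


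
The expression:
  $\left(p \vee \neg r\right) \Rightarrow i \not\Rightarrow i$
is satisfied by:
  {r: True, p: False}


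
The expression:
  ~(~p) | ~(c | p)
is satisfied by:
  {p: True, c: False}
  {c: False, p: False}
  {c: True, p: True}


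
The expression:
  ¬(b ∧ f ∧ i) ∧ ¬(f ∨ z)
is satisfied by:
  {z: False, f: False}


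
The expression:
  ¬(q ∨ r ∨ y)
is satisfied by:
  {q: False, y: False, r: False}


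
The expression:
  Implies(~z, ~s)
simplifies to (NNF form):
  z | ~s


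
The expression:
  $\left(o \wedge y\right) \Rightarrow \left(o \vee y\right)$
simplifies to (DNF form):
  $\text{True}$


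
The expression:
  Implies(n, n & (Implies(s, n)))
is always true.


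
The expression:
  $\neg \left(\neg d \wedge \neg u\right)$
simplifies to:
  $d \vee u$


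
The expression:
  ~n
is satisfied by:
  {n: False}


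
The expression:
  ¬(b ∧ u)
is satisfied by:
  {u: False, b: False}
  {b: True, u: False}
  {u: True, b: False}


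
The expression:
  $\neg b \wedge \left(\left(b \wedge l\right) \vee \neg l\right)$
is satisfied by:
  {l: False, b: False}


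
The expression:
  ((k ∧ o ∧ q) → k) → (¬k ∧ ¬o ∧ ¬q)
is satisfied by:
  {q: False, o: False, k: False}


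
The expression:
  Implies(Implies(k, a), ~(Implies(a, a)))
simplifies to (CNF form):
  k & ~a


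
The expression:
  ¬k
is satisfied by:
  {k: False}


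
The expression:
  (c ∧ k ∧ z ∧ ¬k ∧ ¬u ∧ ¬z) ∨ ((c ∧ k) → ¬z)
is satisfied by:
  {k: False, z: False, c: False}
  {c: True, k: False, z: False}
  {z: True, k: False, c: False}
  {c: True, z: True, k: False}
  {k: True, c: False, z: False}
  {c: True, k: True, z: False}
  {z: True, k: True, c: False}


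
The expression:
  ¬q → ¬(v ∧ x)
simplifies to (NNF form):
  q ∨ ¬v ∨ ¬x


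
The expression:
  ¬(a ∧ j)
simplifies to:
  ¬a ∨ ¬j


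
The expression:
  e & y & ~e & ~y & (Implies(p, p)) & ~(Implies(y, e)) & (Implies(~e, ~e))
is never true.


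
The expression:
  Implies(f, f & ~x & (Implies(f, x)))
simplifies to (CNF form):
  ~f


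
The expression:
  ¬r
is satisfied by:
  {r: False}


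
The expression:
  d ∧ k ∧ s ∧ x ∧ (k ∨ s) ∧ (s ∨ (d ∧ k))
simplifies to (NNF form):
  d ∧ k ∧ s ∧ x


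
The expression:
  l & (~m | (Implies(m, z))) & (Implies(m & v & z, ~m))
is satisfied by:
  {z: True, l: True, m: False, v: False}
  {l: True, v: False, z: False, m: False}
  {v: True, z: True, l: True, m: False}
  {v: True, l: True, z: False, m: False}
  {m: True, z: True, l: True, v: False}


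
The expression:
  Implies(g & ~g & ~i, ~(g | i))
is always true.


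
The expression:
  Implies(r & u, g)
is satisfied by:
  {g: True, u: False, r: False}
  {u: False, r: False, g: False}
  {r: True, g: True, u: False}
  {r: True, u: False, g: False}
  {g: True, u: True, r: False}
  {u: True, g: False, r: False}
  {r: True, u: True, g: True}


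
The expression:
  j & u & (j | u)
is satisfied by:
  {j: True, u: True}


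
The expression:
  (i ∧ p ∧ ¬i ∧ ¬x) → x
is always true.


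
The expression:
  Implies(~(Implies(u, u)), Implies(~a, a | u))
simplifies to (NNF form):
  True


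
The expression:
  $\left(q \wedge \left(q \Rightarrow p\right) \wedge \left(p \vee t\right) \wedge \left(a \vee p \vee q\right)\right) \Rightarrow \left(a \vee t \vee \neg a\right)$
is always true.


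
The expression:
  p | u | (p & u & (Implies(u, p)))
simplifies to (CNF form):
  p | u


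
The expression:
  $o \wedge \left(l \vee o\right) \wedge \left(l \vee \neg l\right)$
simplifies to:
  $o$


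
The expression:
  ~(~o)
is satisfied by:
  {o: True}


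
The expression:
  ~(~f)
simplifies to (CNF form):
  f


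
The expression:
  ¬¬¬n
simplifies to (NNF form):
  ¬n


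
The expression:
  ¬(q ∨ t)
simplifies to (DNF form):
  ¬q ∧ ¬t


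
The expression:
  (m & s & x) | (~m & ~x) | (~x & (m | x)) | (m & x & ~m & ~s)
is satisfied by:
  {s: True, m: True, x: False}
  {s: True, m: False, x: False}
  {m: True, s: False, x: False}
  {s: False, m: False, x: False}
  {x: True, s: True, m: True}


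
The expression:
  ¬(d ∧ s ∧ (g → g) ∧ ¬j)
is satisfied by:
  {j: True, s: False, d: False}
  {s: False, d: False, j: False}
  {j: True, d: True, s: False}
  {d: True, s: False, j: False}
  {j: True, s: True, d: False}
  {s: True, j: False, d: False}
  {j: True, d: True, s: True}


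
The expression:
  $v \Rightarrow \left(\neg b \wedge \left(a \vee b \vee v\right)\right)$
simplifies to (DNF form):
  $\neg b \vee \neg v$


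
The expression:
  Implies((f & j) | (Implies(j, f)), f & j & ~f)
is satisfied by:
  {j: True, f: False}


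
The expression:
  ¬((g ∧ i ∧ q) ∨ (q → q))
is never true.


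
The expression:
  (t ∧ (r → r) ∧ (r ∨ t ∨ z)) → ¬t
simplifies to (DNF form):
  ¬t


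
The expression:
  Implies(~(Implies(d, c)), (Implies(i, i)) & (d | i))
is always true.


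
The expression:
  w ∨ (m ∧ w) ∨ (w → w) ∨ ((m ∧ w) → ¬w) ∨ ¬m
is always true.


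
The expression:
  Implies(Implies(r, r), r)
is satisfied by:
  {r: True}


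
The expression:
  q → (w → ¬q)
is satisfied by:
  {w: False, q: False}
  {q: True, w: False}
  {w: True, q: False}


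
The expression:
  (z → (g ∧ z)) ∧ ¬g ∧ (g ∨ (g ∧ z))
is never true.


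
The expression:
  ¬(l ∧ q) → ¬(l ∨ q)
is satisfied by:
  {l: False, q: False}
  {q: True, l: True}


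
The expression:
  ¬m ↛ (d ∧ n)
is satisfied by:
  {d: False, m: False, n: False}
  {n: True, d: False, m: False}
  {d: True, n: False, m: False}


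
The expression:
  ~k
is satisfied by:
  {k: False}


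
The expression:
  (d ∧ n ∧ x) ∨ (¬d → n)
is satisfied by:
  {n: True, d: True}
  {n: True, d: False}
  {d: True, n: False}


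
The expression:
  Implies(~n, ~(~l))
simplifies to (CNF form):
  l | n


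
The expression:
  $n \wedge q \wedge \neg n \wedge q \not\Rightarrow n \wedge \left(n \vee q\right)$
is never true.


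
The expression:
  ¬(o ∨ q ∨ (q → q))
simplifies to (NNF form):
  False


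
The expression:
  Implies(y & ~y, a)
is always true.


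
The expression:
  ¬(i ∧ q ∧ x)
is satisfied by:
  {q: False, x: False, i: False}
  {i: True, q: False, x: False}
  {x: True, q: False, i: False}
  {i: True, x: True, q: False}
  {q: True, i: False, x: False}
  {i: True, q: True, x: False}
  {x: True, q: True, i: False}


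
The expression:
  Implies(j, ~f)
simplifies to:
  ~f | ~j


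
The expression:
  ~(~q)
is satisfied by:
  {q: True}


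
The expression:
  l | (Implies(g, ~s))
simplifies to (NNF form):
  l | ~g | ~s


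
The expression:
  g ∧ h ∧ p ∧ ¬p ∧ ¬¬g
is never true.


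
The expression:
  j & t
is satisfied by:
  {t: True, j: True}


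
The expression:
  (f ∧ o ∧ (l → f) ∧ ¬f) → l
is always true.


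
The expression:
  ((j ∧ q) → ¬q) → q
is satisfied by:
  {q: True}


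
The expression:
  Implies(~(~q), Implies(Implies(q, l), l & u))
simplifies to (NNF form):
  u | ~l | ~q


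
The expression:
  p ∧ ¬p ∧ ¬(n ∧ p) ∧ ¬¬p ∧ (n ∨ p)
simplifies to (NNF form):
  False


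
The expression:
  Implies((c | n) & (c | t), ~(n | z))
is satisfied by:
  {t: False, n: False, c: False, z: False}
  {z: True, t: False, n: False, c: False}
  {t: True, z: False, n: False, c: False}
  {z: True, t: True, n: False, c: False}
  {c: True, z: False, t: False, n: False}
  {c: True, t: True, z: False, n: False}
  {n: True, c: False, t: False, z: False}
  {n: True, z: True, c: False, t: False}


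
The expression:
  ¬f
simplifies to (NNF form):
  ¬f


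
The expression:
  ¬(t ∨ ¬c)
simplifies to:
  c ∧ ¬t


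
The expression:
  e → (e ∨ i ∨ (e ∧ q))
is always true.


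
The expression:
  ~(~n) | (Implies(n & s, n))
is always true.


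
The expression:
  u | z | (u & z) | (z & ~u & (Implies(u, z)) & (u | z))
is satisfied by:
  {z: True, u: True}
  {z: True, u: False}
  {u: True, z: False}


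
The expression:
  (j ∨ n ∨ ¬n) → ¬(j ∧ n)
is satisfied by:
  {n: False, j: False}
  {j: True, n: False}
  {n: True, j: False}


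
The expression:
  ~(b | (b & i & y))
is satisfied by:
  {b: False}


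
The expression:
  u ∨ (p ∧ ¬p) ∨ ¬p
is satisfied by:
  {u: True, p: False}
  {p: False, u: False}
  {p: True, u: True}


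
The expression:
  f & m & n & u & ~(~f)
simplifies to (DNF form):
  f & m & n & u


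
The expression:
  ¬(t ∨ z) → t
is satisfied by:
  {t: True, z: True}
  {t: True, z: False}
  {z: True, t: False}


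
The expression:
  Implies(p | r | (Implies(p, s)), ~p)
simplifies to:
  ~p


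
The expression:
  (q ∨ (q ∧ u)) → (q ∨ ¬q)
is always true.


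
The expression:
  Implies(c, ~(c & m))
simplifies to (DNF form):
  ~c | ~m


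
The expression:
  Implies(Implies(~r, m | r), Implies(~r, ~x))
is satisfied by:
  {r: True, m: False, x: False}
  {m: False, x: False, r: False}
  {r: True, x: True, m: False}
  {x: True, m: False, r: False}
  {r: True, m: True, x: False}
  {m: True, r: False, x: False}
  {r: True, x: True, m: True}


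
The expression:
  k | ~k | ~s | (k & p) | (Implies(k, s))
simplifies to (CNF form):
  True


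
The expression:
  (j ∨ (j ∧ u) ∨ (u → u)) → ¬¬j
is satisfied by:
  {j: True}


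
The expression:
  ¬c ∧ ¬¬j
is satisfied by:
  {j: True, c: False}


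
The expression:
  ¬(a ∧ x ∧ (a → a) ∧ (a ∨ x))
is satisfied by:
  {x: False, a: False}
  {a: True, x: False}
  {x: True, a: False}


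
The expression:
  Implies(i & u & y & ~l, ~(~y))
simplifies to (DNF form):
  True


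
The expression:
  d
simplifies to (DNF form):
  d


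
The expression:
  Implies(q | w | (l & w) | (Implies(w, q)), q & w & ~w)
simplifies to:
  False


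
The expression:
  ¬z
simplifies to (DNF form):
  ¬z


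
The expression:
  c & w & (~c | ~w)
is never true.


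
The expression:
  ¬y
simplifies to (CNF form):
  ¬y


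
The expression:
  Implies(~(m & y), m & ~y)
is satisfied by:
  {m: True}


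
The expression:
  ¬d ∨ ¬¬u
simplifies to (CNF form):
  u ∨ ¬d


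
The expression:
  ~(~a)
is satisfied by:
  {a: True}


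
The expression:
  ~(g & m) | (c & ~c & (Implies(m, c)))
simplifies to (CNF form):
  ~g | ~m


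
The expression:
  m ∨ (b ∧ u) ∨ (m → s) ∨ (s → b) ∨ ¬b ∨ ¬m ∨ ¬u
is always true.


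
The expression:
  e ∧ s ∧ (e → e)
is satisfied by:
  {e: True, s: True}


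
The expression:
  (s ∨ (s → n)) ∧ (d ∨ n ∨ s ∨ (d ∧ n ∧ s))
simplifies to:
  d ∨ n ∨ s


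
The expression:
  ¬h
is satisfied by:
  {h: False}


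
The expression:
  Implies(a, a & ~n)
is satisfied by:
  {n: False, a: False}
  {a: True, n: False}
  {n: True, a: False}


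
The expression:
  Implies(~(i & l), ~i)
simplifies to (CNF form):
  l | ~i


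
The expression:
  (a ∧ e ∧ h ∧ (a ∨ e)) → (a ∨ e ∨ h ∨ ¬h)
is always true.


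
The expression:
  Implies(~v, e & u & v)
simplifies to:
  v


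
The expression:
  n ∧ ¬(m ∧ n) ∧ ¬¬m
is never true.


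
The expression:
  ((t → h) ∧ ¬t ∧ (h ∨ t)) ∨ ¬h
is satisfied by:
  {h: False, t: False}
  {t: True, h: False}
  {h: True, t: False}


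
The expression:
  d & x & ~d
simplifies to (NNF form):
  False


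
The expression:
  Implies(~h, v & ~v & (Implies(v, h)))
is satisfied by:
  {h: True}


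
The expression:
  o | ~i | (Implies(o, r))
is always true.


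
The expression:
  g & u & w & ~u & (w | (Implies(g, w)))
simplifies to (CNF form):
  False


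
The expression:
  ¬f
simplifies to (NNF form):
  ¬f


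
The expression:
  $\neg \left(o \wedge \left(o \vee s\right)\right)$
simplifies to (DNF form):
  $\neg o$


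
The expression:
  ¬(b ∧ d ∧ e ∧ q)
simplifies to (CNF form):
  ¬b ∨ ¬d ∨ ¬e ∨ ¬q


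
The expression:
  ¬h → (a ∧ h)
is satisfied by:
  {h: True}


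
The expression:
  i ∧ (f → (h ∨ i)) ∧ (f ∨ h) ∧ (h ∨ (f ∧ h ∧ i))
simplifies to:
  h ∧ i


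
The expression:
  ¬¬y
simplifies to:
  y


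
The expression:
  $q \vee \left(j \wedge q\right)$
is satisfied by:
  {q: True}


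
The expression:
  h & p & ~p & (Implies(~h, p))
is never true.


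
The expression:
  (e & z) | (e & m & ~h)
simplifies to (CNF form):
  e & (m | z) & (z | ~h)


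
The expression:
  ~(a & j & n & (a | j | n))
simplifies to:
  ~a | ~j | ~n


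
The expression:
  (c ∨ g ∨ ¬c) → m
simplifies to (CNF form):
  m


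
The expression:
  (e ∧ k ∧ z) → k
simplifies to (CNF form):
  True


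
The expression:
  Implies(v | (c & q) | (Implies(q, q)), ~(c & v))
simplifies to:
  ~c | ~v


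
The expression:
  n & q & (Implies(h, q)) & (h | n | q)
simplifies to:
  n & q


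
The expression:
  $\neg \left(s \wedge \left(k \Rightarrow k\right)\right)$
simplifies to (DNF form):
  $\neg s$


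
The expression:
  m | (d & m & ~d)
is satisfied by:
  {m: True}


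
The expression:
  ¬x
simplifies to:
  ¬x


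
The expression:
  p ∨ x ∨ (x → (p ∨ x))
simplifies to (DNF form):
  True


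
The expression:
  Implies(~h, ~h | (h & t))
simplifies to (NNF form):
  True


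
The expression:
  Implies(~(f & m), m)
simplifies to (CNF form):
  m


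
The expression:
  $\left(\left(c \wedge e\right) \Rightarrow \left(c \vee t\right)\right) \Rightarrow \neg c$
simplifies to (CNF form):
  $\neg c$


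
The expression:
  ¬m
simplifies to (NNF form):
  ¬m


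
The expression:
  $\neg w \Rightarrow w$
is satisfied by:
  {w: True}


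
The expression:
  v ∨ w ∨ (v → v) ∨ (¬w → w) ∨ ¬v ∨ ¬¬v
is always true.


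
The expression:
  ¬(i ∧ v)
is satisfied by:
  {v: False, i: False}
  {i: True, v: False}
  {v: True, i: False}


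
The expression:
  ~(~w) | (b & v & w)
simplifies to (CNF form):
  w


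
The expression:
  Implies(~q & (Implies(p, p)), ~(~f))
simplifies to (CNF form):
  f | q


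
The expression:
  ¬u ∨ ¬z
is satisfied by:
  {u: False, z: False}
  {z: True, u: False}
  {u: True, z: False}


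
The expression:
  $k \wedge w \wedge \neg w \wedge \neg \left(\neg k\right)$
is never true.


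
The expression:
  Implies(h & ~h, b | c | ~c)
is always true.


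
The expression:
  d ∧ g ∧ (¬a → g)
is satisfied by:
  {d: True, g: True}


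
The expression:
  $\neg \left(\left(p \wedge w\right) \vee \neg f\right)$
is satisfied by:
  {f: True, p: False, w: False}
  {w: True, f: True, p: False}
  {p: True, f: True, w: False}


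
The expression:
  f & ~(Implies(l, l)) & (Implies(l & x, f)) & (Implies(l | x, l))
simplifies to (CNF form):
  False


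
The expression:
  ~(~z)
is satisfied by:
  {z: True}


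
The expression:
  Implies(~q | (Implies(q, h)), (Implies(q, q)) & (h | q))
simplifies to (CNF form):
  h | q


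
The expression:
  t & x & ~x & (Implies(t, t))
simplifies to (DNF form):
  False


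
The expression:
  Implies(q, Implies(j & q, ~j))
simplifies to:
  ~j | ~q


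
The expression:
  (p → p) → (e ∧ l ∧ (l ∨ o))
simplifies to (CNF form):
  e ∧ l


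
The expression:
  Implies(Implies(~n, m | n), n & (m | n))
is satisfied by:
  {n: True, m: False}
  {m: False, n: False}
  {m: True, n: True}


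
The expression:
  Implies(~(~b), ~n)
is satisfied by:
  {n: False, b: False}
  {b: True, n: False}
  {n: True, b: False}


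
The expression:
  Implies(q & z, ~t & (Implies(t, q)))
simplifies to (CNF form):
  ~q | ~t | ~z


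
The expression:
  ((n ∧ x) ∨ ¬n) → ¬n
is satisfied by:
  {x: False, n: False}
  {n: True, x: False}
  {x: True, n: False}


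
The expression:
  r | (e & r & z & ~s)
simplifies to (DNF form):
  r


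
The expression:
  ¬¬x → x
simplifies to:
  True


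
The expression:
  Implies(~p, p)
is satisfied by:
  {p: True}


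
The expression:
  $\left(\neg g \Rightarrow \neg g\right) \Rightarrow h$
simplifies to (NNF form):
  $h$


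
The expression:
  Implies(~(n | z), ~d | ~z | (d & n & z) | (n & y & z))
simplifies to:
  True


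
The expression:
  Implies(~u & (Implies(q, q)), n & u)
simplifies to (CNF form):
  u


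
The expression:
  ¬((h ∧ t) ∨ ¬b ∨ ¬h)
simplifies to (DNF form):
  b ∧ h ∧ ¬t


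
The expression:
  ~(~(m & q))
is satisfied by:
  {m: True, q: True}


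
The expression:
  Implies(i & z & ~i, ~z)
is always true.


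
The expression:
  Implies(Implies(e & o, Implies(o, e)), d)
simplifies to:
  d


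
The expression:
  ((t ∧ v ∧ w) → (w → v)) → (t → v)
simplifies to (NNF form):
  v ∨ ¬t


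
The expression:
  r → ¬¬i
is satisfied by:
  {i: True, r: False}
  {r: False, i: False}
  {r: True, i: True}


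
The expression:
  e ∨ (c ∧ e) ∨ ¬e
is always true.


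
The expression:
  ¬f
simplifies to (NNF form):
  ¬f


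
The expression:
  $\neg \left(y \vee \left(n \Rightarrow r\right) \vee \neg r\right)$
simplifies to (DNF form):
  $\text{False}$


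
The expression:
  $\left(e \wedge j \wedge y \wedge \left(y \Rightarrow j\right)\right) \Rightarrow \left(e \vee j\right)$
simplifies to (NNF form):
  $\text{True}$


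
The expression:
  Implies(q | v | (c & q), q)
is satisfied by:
  {q: True, v: False}
  {v: False, q: False}
  {v: True, q: True}


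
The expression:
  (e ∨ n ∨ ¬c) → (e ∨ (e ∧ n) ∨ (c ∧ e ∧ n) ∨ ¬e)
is always true.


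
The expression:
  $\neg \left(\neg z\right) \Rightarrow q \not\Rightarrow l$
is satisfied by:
  {q: True, l: False, z: False}
  {l: False, z: False, q: False}
  {q: True, l: True, z: False}
  {l: True, q: False, z: False}
  {z: True, q: True, l: False}


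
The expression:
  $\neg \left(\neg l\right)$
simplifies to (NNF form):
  $l$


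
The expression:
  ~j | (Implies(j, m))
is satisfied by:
  {m: True, j: False}
  {j: False, m: False}
  {j: True, m: True}


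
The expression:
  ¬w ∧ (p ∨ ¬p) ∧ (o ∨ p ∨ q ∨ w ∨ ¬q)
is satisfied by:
  {w: False}


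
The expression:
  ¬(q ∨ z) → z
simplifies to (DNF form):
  q ∨ z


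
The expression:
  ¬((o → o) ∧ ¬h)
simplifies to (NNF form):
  h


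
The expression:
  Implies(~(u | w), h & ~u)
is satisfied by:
  {h: True, u: True, w: True}
  {h: True, u: True, w: False}
  {h: True, w: True, u: False}
  {h: True, w: False, u: False}
  {u: True, w: True, h: False}
  {u: True, w: False, h: False}
  {w: True, u: False, h: False}


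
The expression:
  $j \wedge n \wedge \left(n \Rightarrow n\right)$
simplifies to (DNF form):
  $j \wedge n$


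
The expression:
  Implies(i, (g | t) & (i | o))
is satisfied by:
  {t: True, g: True, i: False}
  {t: True, g: False, i: False}
  {g: True, t: False, i: False}
  {t: False, g: False, i: False}
  {i: True, t: True, g: True}
  {i: True, t: True, g: False}
  {i: True, g: True, t: False}


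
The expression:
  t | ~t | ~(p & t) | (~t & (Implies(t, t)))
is always true.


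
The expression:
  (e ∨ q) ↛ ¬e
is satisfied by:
  {e: True}


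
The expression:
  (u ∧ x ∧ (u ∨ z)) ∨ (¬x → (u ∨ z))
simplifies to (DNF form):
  u ∨ x ∨ z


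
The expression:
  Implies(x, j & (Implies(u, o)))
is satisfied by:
  {j: True, o: True, u: False, x: False}
  {j: True, o: False, u: False, x: False}
  {j: True, u: True, o: True, x: False}
  {j: True, u: True, o: False, x: False}
  {o: True, j: False, u: False, x: False}
  {j: False, o: False, u: False, x: False}
  {u: True, o: True, j: False, x: False}
  {u: True, j: False, o: False, x: False}
  {j: True, x: True, o: True, u: False}
  {j: True, x: True, o: False, u: False}
  {j: True, x: True, u: True, o: True}


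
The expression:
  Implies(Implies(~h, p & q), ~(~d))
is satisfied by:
  {d: True, h: False, p: False, q: False}
  {d: True, q: True, h: False, p: False}
  {d: True, p: True, h: False, q: False}
  {d: True, q: True, p: True, h: False}
  {d: True, h: True, p: False, q: False}
  {d: True, q: True, h: True, p: False}
  {d: True, p: True, h: True, q: False}
  {d: True, q: True, p: True, h: True}
  {q: False, h: False, p: False, d: False}
  {q: True, h: False, p: False, d: False}
  {p: True, q: False, h: False, d: False}


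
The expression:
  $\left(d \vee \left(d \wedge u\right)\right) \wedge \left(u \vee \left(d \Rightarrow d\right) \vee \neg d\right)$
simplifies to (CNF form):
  $d$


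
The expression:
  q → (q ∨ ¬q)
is always true.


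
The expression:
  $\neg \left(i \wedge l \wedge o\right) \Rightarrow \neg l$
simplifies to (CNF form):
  $\left(i \vee \neg l\right) \wedge \left(o \vee \neg l\right)$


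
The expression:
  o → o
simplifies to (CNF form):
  True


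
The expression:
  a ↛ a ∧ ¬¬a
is never true.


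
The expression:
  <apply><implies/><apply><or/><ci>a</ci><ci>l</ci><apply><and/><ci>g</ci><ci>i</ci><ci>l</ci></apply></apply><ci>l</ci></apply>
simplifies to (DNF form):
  <apply><or/><ci>l</ci><apply><not/><ci>a</ci></apply></apply>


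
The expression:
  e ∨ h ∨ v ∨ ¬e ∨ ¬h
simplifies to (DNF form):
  True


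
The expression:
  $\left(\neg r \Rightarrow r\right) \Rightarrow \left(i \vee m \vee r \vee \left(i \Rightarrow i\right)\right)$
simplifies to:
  $\text{True}$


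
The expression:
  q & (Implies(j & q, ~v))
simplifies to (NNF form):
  q & (~j | ~v)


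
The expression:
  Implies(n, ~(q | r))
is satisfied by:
  {q: False, n: False, r: False}
  {r: True, q: False, n: False}
  {q: True, r: False, n: False}
  {r: True, q: True, n: False}
  {n: True, r: False, q: False}


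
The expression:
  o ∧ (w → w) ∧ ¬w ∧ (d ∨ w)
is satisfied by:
  {d: True, o: True, w: False}


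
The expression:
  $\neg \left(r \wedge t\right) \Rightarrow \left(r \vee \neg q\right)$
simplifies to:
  $r \vee \neg q$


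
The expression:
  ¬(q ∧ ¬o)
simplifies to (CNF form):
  o ∨ ¬q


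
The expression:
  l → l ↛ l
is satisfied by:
  {l: False}


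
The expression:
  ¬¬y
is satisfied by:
  {y: True}


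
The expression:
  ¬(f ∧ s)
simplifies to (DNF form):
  ¬f ∨ ¬s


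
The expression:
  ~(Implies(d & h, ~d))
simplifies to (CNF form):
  d & h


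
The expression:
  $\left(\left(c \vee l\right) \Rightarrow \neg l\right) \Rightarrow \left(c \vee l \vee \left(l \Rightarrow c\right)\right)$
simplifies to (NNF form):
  $\text{True}$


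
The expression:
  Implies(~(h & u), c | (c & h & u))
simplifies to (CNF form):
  (c | h) & (c | u)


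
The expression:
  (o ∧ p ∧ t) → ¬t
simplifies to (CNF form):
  ¬o ∨ ¬p ∨ ¬t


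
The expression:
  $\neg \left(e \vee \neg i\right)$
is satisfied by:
  {i: True, e: False}


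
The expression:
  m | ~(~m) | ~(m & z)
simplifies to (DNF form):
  True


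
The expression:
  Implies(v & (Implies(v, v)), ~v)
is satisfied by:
  {v: False}


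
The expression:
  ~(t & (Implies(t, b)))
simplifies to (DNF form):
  ~b | ~t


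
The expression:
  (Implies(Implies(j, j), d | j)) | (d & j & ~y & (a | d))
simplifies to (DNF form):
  d | j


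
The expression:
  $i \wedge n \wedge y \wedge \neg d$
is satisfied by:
  {i: True, y: True, n: True, d: False}


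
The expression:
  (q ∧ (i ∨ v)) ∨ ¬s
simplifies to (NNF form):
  (i ∧ q) ∨ (q ∧ v) ∨ ¬s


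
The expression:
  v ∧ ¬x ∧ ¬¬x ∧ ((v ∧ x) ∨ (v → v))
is never true.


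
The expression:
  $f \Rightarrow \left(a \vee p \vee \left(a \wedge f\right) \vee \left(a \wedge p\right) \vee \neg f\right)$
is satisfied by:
  {a: True, p: True, f: False}
  {a: True, p: False, f: False}
  {p: True, a: False, f: False}
  {a: False, p: False, f: False}
  {f: True, a: True, p: True}
  {f: True, a: True, p: False}
  {f: True, p: True, a: False}


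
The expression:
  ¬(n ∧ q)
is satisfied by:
  {q: False, n: False}
  {n: True, q: False}
  {q: True, n: False}


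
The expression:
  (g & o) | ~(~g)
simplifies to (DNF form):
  g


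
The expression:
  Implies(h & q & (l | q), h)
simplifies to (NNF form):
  True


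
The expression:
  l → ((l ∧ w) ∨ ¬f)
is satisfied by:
  {w: True, l: False, f: False}
  {l: False, f: False, w: False}
  {f: True, w: True, l: False}
  {f: True, l: False, w: False}
  {w: True, l: True, f: False}
  {l: True, w: False, f: False}
  {f: True, l: True, w: True}


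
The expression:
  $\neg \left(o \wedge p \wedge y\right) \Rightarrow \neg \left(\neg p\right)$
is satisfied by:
  {p: True}


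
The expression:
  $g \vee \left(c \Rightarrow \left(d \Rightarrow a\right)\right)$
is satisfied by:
  {a: True, g: True, c: False, d: False}
  {a: True, c: False, g: False, d: False}
  {g: True, a: False, c: False, d: False}
  {a: False, c: False, g: False, d: False}
  {d: True, a: True, g: True, c: False}
  {d: True, a: True, c: False, g: False}
  {d: True, g: True, a: False, c: False}
  {d: True, a: False, c: False, g: False}
  {a: True, c: True, g: True, d: False}
  {a: True, c: True, d: False, g: False}
  {c: True, g: True, d: False, a: False}
  {c: True, d: False, g: False, a: False}
  {a: True, c: True, d: True, g: True}
  {a: True, c: True, d: True, g: False}
  {c: True, d: True, g: True, a: False}


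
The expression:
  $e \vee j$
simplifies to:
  $e \vee j$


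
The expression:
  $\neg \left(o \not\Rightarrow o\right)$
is always true.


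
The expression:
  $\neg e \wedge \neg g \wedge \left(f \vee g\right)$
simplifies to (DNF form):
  $f \wedge \neg e \wedge \neg g$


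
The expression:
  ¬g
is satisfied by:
  {g: False}


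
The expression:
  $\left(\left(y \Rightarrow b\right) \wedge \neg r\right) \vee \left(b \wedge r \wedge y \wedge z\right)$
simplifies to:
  $\left(b \vee \neg y\right) \wedge \left(y \vee \neg r\right) \wedge \left(z \vee \neg r\right)$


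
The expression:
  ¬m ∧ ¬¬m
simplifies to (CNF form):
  False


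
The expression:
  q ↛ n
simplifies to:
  q ∧ ¬n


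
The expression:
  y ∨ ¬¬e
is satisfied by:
  {y: True, e: True}
  {y: True, e: False}
  {e: True, y: False}


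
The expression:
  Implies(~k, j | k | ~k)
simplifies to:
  True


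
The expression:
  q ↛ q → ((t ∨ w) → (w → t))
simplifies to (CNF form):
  True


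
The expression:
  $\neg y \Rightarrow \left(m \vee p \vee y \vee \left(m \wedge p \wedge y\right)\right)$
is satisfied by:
  {y: True, m: True, p: True}
  {y: True, m: True, p: False}
  {y: True, p: True, m: False}
  {y: True, p: False, m: False}
  {m: True, p: True, y: False}
  {m: True, p: False, y: False}
  {p: True, m: False, y: False}


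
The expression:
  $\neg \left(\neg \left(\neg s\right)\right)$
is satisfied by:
  {s: False}


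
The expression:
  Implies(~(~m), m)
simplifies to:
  True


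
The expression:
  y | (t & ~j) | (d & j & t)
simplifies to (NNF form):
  y | (d & t) | (t & ~j)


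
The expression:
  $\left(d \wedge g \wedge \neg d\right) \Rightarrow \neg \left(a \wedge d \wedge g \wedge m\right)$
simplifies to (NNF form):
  $\text{True}$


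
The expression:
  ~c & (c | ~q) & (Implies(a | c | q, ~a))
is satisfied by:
  {q: False, a: False, c: False}


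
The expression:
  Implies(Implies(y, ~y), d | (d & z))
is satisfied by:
  {y: True, d: True}
  {y: True, d: False}
  {d: True, y: False}


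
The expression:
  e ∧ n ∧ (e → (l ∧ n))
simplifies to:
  e ∧ l ∧ n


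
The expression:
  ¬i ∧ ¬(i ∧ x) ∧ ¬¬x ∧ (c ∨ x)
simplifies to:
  x ∧ ¬i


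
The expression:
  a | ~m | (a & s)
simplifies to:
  a | ~m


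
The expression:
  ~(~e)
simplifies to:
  e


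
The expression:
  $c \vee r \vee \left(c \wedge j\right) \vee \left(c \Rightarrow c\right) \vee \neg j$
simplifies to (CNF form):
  $\text{True}$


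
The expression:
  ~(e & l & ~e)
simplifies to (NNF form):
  True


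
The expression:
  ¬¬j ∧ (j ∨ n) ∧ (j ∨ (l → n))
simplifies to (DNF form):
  j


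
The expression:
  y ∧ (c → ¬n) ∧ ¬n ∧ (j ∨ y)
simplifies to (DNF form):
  y ∧ ¬n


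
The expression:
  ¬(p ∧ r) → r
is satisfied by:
  {r: True}


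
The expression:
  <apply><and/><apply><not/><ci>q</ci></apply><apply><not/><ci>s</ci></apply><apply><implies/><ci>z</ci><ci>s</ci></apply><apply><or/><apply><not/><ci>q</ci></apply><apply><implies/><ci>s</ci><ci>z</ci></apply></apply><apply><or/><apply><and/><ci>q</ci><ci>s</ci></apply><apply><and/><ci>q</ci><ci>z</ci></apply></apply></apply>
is never true.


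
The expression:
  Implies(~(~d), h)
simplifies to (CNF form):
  h | ~d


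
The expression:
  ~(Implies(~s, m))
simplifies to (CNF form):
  ~m & ~s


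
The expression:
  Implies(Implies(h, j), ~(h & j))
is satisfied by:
  {h: False, j: False}
  {j: True, h: False}
  {h: True, j: False}


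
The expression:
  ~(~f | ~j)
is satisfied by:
  {j: True, f: True}


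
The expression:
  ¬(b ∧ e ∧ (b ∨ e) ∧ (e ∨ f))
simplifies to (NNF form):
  ¬b ∨ ¬e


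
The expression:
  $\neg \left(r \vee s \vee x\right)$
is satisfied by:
  {x: False, r: False, s: False}


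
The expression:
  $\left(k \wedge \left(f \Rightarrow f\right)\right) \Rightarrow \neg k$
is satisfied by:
  {k: False}


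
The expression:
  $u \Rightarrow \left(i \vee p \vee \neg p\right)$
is always true.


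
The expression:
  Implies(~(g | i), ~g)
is always true.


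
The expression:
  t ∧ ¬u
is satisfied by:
  {t: True, u: False}


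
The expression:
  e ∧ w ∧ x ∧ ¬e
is never true.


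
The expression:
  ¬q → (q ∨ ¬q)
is always true.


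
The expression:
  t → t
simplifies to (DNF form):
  True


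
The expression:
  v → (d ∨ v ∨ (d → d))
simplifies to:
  True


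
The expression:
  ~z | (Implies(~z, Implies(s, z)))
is always true.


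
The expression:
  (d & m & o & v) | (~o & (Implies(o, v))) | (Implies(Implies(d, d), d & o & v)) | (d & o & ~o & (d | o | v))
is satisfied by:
  {d: True, v: True, o: False}
  {d: True, v: False, o: False}
  {v: True, d: False, o: False}
  {d: False, v: False, o: False}
  {d: True, o: True, v: True}


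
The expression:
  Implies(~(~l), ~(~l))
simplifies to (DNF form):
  True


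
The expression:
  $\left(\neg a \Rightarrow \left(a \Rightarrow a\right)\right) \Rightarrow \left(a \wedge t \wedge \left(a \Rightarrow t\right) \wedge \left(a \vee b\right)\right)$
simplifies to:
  $a \wedge t$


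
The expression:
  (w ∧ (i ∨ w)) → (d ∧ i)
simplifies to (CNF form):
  (d ∨ ¬w) ∧ (i ∨ ¬w)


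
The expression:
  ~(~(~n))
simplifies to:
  ~n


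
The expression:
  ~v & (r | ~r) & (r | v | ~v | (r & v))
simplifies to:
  ~v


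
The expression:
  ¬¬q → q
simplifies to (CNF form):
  True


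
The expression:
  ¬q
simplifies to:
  ¬q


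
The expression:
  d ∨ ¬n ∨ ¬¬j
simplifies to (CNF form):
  d ∨ j ∨ ¬n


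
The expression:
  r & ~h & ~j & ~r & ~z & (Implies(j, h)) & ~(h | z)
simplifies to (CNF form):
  False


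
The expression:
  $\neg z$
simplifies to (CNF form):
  $\neg z$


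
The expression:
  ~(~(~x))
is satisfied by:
  {x: False}


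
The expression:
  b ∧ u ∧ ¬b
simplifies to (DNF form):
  False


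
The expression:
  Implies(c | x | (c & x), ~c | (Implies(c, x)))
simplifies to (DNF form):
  x | ~c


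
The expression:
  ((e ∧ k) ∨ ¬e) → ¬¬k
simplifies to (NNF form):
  e ∨ k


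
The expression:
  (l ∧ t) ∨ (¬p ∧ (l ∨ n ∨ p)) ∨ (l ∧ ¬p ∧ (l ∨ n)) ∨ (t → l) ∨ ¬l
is always true.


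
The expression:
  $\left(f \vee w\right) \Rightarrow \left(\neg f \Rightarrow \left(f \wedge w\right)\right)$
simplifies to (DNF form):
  $f \vee \neg w$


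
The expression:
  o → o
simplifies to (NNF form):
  True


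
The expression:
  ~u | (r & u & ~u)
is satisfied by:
  {u: False}


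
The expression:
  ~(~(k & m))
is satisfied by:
  {m: True, k: True}


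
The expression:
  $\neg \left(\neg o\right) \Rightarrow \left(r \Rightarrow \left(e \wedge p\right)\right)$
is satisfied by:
  {p: True, e: True, o: False, r: False}
  {p: True, e: False, o: False, r: False}
  {e: True, r: False, p: False, o: False}
  {r: False, e: False, p: False, o: False}
  {r: True, p: True, e: True, o: False}
  {r: True, p: True, e: False, o: False}
  {r: True, e: True, p: False, o: False}
  {r: True, e: False, p: False, o: False}
  {o: True, p: True, e: True, r: False}
  {o: True, p: True, e: False, r: False}
  {o: True, e: True, p: False, r: False}
  {o: True, e: False, p: False, r: False}
  {r: True, o: True, p: True, e: True}
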